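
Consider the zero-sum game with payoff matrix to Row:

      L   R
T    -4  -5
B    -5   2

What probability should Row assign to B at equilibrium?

Row minima: T → -5, B → -5; maximin = -5.
Column maxima: L → -4, R → 2; minimax = -4.
-5 ≠ -4, so there is no saddle point; optimal play is mixed.
Let Row play T with probability p. Expected payoff against L: (-4)p + (-5)(1−p) = p − 5; against R: (-5)p + 2(1−p) = −7p + 2.
Setting these equal: p − 5 = −7p + 2 ⇒ 8p = 7 ⇒ p = 7/8, and the value is (1)·(7/8) − 5 = -33/8.
For Column: with q = P(L), equating T's and B's payoffs gives q − 5 = −7q + 2 ⇒ q = 7/8.

1/8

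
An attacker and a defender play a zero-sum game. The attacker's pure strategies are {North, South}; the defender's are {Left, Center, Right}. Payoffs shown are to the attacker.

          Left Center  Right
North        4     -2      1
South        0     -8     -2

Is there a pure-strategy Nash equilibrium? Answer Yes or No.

Yes

Row minima: North → -2, South → -8; maximin = -2.
Column maxima: Left → 4, Center → -2, Right → 1; minimax = -2.
maximin = minimax = -2, so a saddle point exists.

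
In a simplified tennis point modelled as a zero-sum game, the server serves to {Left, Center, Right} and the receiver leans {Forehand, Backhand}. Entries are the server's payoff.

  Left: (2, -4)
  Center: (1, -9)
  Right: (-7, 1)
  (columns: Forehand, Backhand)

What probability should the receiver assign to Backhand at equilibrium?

Row minima: Left → -4, Center → -9, Right → -7; maximin = -4.
Column maxima: Forehand → 2, Backhand → 1; minimax = 1.
-4 ≠ 1, so there is no saddle point; optimal play is mixed.
Center is strictly dominated by Left, so the server never plays it.
On the remaining 2×2 (Left, Right vs Forehand, Backhand):
Let the server play Left with probability p. Expected payoff against Forehand: 2p + (-7)(1−p) = 9p − 7; against Backhand: (-4)p + 1(1−p) = −5p + 1.
Setting these equal: 9p − 7 = −5p + 1 ⇒ 14p = 8 ⇒ p = 4/7, and the value is (9)·(4/7) − 7 = -13/7.
For the receiver: with q = P(Forehand), equating Left's and Right's payoffs gives 6q − 4 = −8q + 1 ⇒ q = 5/14.

9/14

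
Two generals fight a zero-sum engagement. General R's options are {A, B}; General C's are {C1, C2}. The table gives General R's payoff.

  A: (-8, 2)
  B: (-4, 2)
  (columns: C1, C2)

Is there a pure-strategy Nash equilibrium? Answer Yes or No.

Yes

Row minima: A → -8, B → -4; maximin = -4.
Column maxima: C1 → -4, C2 → 2; minimax = -4.
maximin = minimax = -4, so a saddle point exists.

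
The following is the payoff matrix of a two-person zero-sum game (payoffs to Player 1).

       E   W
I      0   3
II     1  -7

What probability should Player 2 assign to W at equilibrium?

1/11

Row minima: I → 0, II → -7; maximin = 0.
Column maxima: E → 1, W → 3; minimax = 1.
0 ≠ 1, so there is no saddle point; optimal play is mixed.
Let Player 1 play I with probability p. Expected payoff against E: 0p + 1(1−p) = −p + 1; against W: 3p + (-7)(1−p) = 10p − 7.
Setting these equal: −p + 1 = 10p − 7 ⇒ −11p = -8 ⇒ p = 8/11, and the value is (-1)·(8/11) + 1 = 3/11.
For Player 2: with q = P(E), equating I's and II's payoffs gives −3q + 3 = 8q − 7 ⇒ q = 10/11.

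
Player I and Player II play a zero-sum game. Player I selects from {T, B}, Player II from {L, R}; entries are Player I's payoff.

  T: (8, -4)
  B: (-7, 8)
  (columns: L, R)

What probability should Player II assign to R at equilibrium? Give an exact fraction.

5/9

Row minima: T → -4, B → -7; maximin = -4.
Column maxima: L → 8, R → 8; minimax = 8.
-4 ≠ 8, so there is no saddle point; optimal play is mixed.
Let Player I play T with probability p. Expected payoff against L: 8p + (-7)(1−p) = 15p − 7; against R: (-4)p + 8(1−p) = −12p + 8.
Setting these equal: 15p − 7 = −12p + 8 ⇒ 27p = 15 ⇒ p = 5/9, and the value is (15)·(5/9) − 7 = 4/3.
For Player II: with q = P(L), equating T's and B's payoffs gives 12q − 4 = −15q + 8 ⇒ q = 4/9.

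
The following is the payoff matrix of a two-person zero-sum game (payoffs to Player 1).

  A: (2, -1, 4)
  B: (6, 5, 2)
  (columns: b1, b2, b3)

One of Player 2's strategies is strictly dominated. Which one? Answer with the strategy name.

b1

b2 holds Player 1's payoff strictly below b1 in every row: -1 < 2, 5 < 6.
So b1 is strictly dominated for Player 2.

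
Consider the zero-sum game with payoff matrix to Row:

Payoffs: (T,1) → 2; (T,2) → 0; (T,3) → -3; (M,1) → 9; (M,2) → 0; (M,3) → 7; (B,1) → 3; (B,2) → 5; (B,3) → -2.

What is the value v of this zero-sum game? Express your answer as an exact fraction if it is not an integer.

Row minima: T → -3, M → 0, B → -2; maximin = 0.
Column maxima: 1 → 9, 2 → 5, 3 → 7; minimax = 5.
0 ≠ 5, so there is no saddle point; optimal play is mixed.
T is strictly dominated by B, so Row never plays it.
1 is strictly dominated by 3 (it gives Row strictly more in every row), so Column never plays it.
On the remaining 2×2 (M, B vs 2, 3):
Let Row play M with probability p. Expected payoff against 2: 0p + 5(1−p) = −5p + 5; against 3: 7p + (-2)(1−p) = 9p − 2.
Setting these equal: −5p + 5 = 9p − 2 ⇒ −14p = -7 ⇒ p = 1/2, and the value is (-5)·(1/2) + 5 = 5/2.
For Column: with q = P(2), equating M's and B's payoffs gives −7q + 7 = 7q − 2 ⇒ q = 9/14.

5/2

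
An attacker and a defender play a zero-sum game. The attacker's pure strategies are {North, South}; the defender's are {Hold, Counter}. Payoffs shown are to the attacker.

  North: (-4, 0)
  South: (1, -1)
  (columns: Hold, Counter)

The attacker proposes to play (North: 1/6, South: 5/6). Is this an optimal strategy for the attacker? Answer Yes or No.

No

Against Hold this mix gives (1/6)·(-4) + (5/6)·1 = 1/6.
Against Counter this mix gives (1/6)·0 + (5/6)·(-1) = -5/6.
The defender will play Counter, holding the attacker to -5/6. Shifting weight toward the row that does better against Counter would raise this floor (the equalizing mix achieves -2/3 against both Counter and Hold), so the proposed strategy is not optimal.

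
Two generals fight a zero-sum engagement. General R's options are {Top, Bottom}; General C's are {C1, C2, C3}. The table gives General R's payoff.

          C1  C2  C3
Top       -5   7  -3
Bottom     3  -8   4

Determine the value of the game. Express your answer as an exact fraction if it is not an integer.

-19/23

Row minima: Top → -5, Bottom → -8; maximin = -5.
Column maxima: C1 → 3, C2 → 7, C3 → 4; minimax = 3.
-5 ≠ 3, so there is no saddle point; optimal play is mixed.
C3 is strictly dominated by C1 (it gives General R strictly more in every row), so General C never plays it.
On the remaining 2×2 (Top, Bottom vs C1, C2):
Let General R play Top with probability p. Expected payoff against C1: (-5)p + 3(1−p) = −8p + 3; against C2: 7p + (-8)(1−p) = 15p − 8.
Setting these equal: −8p + 3 = 15p − 8 ⇒ −23p = -11 ⇒ p = 11/23, and the value is (-8)·(11/23) + 3 = -19/23.
For General C: with q = P(C1), equating Top's and Bottom's payoffs gives −12q + 7 = 11q − 8 ⇒ q = 15/23.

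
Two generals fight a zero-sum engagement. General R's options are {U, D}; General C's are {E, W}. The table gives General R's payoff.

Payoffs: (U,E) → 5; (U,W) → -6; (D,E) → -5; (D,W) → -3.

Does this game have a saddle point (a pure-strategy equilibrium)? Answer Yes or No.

No

Row minima: U → -6, D → -5; maximin = -5.
Column maxima: E → 5, W → -3; minimax = -3.
-5 ≠ -3, so no pure-strategy equilibrium exists.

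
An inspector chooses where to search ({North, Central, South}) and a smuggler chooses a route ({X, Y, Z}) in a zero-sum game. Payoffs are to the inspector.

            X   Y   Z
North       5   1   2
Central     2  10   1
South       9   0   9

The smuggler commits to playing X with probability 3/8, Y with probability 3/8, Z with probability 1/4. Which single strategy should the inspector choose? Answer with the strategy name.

South

Expected payoff of North: (3/8)·5 + (3/8)·1 + (1/4)·2 = 11/4.
Expected payoff of Central: (3/8)·2 + (3/8)·10 + (1/4)·1 = 19/4.
Expected payoff of South: (3/8)·9 + (3/8)·0 + (1/4)·9 = 45/8.
The largest is 45/8, so the inspector's best response is South.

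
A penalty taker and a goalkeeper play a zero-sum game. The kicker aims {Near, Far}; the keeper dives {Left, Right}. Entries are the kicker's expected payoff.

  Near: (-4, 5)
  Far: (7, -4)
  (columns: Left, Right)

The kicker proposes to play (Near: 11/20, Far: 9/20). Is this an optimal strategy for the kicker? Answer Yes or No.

Against Left this mix gives (11/20)·(-4) + (9/20)·7 = 19/20.
Against Right this mix gives (11/20)·5 + (9/20)·(-4) = 19/20.
All of the keeper's active replies (Left, Right) yield 19/20, and no column does worse for the kicker. The mix makes the keeper indifferent and guarantees 19/20, so it is optimal.

Yes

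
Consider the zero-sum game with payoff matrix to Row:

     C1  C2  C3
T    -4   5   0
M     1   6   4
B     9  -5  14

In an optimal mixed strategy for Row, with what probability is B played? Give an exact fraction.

Row minima: T → -4, M → 1, B → -5; maximin = 1.
Column maxima: C1 → 9, C2 → 6, C3 → 14; minimax = 6.
1 ≠ 6, so there is no saddle point; optimal play is mixed.
T is strictly dominated by M, so Row never plays it.
C3 is strictly dominated by C1 (it gives Row strictly more in every row), so Column never plays it.
On the remaining 2×2 (M, B vs C1, C2):
Let Row play M with probability p. Expected payoff against C1: 1p + 9(1−p) = −8p + 9; against C2: 6p + (-5)(1−p) = 11p − 5.
Setting these equal: −8p + 9 = 11p − 5 ⇒ −19p = -14 ⇒ p = 14/19, and the value is (-8)·(14/19) + 9 = 59/19.
For Column: with q = P(C1), equating M's and B's payoffs gives −5q + 6 = 14q − 5 ⇒ q = 11/19.

5/19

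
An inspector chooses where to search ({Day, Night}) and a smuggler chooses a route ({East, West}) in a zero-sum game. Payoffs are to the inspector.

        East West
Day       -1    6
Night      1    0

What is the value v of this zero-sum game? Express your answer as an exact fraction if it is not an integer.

3/4

Row minima: Day → -1, Night → 0; maximin = 0.
Column maxima: East → 1, West → 6; minimax = 1.
0 ≠ 1, so there is no saddle point; optimal play is mixed.
Let the inspector play Day with probability p. Expected payoff against East: (-1)p + 1(1−p) = −2p + 1; against West: 6p + 0(1−p) = 6p.
Setting these equal: −2p + 1 = 6p ⇒ −8p = -1 ⇒ p = 1/8, and the value is (-2)·(1/8) + 1 = 3/4.
For the smuggler: with q = P(East), equating Day's and Night's payoffs gives −7q + 6 = q ⇒ q = 3/4.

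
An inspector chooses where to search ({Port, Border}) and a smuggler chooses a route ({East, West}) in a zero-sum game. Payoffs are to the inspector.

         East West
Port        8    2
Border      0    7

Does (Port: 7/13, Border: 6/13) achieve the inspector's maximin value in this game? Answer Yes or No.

Against East this mix gives (7/13)·8 + (6/13)·0 = 56/13.
Against West this mix gives (7/13)·2 + (6/13)·7 = 56/13.
All of the smuggler's active replies (East, West) yield 56/13, and no column does worse for the inspector. The mix makes the smuggler indifferent and guarantees 56/13, so it is optimal.

Yes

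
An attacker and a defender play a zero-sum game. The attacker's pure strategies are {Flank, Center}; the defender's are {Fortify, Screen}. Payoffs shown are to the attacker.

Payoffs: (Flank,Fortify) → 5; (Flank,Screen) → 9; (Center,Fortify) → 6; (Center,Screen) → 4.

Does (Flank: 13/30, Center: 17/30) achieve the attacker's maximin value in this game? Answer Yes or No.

Against Fortify this mix gives (13/30)·5 + (17/30)·6 = 167/30.
Against Screen this mix gives (13/30)·9 + (17/30)·4 = 37/6.
The defender will play Fortify, holding the attacker to 167/30. Shifting weight toward the row that does better against Fortify would raise this floor (the equalizing mix achieves 17/3 against both Fortify and Screen), so the proposed strategy is not optimal.

No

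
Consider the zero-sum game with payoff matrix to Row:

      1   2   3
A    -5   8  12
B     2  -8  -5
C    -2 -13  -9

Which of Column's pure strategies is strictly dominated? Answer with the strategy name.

2 holds Row's payoff strictly below 3 in every row: 8 < 12, -8 < -5, -13 < -9.
So 3 is strictly dominated for Column.

3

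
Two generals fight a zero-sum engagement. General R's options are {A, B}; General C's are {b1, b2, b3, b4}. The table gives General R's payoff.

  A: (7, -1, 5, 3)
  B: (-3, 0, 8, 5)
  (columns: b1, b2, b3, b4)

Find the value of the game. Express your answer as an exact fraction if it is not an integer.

-3/11

Row minima: A → -1, B → -3; maximin = -1.
Column maxima: b1 → 7, b2 → 0, b3 → 8, b4 → 5; minimax = 0.
-1 ≠ 0, so there is no saddle point; optimal play is mixed.
b3 is strictly dominated by b2 (it gives General R strictly more in every row), so General C never plays it.
b4 is strictly dominated by b2 (it gives General R strictly more in every row), so General C never plays it.
On the remaining 2×2 (A, B vs b1, b2):
Let General R play A with probability p. Expected payoff against b1: 7p + (-3)(1−p) = 10p − 3; against b2: (-1)p + 0(1−p) = −p.
Setting these equal: 10p − 3 = −p ⇒ 11p = 3 ⇒ p = 3/11, and the value is (10)·(3/11) − 3 = -3/11.
For General C: with q = P(b1), equating A's and B's payoffs gives 8q − 1 = −3q ⇒ q = 1/11.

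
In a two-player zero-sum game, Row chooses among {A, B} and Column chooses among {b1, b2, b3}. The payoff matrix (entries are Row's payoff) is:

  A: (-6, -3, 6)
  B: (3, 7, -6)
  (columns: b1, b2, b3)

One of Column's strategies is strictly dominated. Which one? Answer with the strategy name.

b1 holds Row's payoff strictly below b2 in every row: -6 < -3, 3 < 7.
So b2 is strictly dominated for Column.

b2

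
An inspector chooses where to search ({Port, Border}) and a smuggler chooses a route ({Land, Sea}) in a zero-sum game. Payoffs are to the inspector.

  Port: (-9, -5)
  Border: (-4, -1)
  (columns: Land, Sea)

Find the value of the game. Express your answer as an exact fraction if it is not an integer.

-4

Row minima: Port → -9, Border → -4; maximin = -4.
Column maxima: Land → -4, Sea → -1; minimax = -4.
Since maximin = minimax = -4, there is a saddle point and the value is -4.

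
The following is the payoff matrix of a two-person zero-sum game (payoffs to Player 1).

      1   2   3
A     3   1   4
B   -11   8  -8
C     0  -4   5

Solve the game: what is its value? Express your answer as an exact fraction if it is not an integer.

Row minima: A → 1, B → -11, C → -4; maximin = 1.
Column maxima: 1 → 3, 2 → 8, 3 → 5; minimax = 3.
1 ≠ 3, so there is no saddle point; optimal play is mixed.
3 is strictly dominated by 1 (it gives Player 1 strictly more in every row), so Player 2 never plays it.
With 3 eliminated, C is strictly dominated by A (A gives Player 1 strictly more in every remaining column), so Player 1 never plays it.
On the remaining 2×2 (A, B vs 1, 2):
Let Player 1 play A with probability p. Expected payoff against 1: 3p + (-11)(1−p) = 14p − 11; against 2: 1p + 8(1−p) = −7p + 8.
Setting these equal: 14p − 11 = −7p + 8 ⇒ 21p = 19 ⇒ p = 19/21, and the value is (14)·(19/21) − 11 = 5/3.
For Player 2: with q = P(1), equating A's and B's payoffs gives 2q + 1 = −19q + 8 ⇒ q = 1/3.

5/3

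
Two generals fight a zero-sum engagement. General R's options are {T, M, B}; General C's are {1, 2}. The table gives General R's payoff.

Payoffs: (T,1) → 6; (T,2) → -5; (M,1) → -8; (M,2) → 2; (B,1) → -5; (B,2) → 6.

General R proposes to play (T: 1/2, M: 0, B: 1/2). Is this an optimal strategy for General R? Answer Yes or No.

Yes

Against 1 this mix gives (1/2)·6 + (1/2)·(-5) = 1/2.
Against 2 this mix gives (1/2)·(-5) + (1/2)·6 = 1/2.
All of General C's active replies (1, 2) yield 1/2, and no column does worse for General R. The mix makes General C indifferent and guarantees 1/2, so it is optimal.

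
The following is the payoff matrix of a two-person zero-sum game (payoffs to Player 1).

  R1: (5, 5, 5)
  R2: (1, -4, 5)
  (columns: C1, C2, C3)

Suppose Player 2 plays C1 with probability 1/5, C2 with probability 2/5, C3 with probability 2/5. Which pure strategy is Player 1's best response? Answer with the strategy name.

Expected payoff of R1: (1/5)·5 + (2/5)·5 + (2/5)·5 = 5.
Expected payoff of R2: (1/5)·1 + (2/5)·(-4) + (2/5)·5 = 3/5.
The largest is 5, so Player 1's best response is R1.

R1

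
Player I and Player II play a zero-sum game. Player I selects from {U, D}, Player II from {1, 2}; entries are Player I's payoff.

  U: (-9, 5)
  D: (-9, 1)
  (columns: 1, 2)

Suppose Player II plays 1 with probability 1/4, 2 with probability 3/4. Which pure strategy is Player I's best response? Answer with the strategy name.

Expected payoff of U: (1/4)·(-9) + (3/4)·5 = 3/2.
Expected payoff of D: (1/4)·(-9) + (3/4)·1 = -3/2.
The largest is 3/2, so Player I's best response is U.

U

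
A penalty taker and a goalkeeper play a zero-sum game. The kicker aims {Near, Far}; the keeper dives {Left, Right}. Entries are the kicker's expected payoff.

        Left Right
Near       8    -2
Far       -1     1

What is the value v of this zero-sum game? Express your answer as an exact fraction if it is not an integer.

1/2

Row minima: Near → -2, Far → -1; maximin = -1.
Column maxima: Left → 8, Right → 1; minimax = 1.
-1 ≠ 1, so there is no saddle point; optimal play is mixed.
Let the kicker play Near with probability p. Expected payoff against Left: 8p + (-1)(1−p) = 9p − 1; against Right: (-2)p + 1(1−p) = −3p + 1.
Setting these equal: 9p − 1 = −3p + 1 ⇒ 12p = 2 ⇒ p = 1/6, and the value is (9)·(1/6) − 1 = 1/2.
For the keeper: with q = P(Left), equating Near's and Far's payoffs gives 10q − 2 = −2q + 1 ⇒ q = 1/4.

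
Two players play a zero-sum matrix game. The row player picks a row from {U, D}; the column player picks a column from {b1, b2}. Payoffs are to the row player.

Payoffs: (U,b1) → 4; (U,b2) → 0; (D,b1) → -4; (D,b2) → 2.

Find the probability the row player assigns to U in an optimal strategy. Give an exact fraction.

3/5

Row minima: U → 0, D → -4; maximin = 0.
Column maxima: b1 → 4, b2 → 2; minimax = 2.
0 ≠ 2, so there is no saddle point; optimal play is mixed.
Let the row player play U with probability p. Expected payoff against b1: 4p + (-4)(1−p) = 8p − 4; against b2: 0p + 2(1−p) = −2p + 2.
Setting these equal: 8p − 4 = −2p + 2 ⇒ 10p = 6 ⇒ p = 3/5, and the value is (8)·(3/5) − 4 = 4/5.
For the column player: with q = P(b1), equating U's and D's payoffs gives 4q = −6q + 2 ⇒ q = 1/5.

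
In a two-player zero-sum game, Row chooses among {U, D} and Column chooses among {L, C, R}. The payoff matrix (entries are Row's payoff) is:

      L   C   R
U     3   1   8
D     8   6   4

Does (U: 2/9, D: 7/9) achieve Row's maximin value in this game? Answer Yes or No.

Against L this mix gives (2/9)·3 + (7/9)·8 = 62/9.
Against C this mix gives (2/9)·1 + (7/9)·6 = 44/9.
Against R this mix gives (2/9)·8 + (7/9)·4 = 44/9.
All of Column's active replies (C, R) yield 44/9, and no column does worse for Row. The mix makes Column indifferent and guarantees 44/9, so it is optimal.

Yes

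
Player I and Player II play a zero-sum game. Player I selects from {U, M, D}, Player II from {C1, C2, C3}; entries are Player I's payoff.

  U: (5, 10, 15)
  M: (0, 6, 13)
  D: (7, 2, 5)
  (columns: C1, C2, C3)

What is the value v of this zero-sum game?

6

Row minima: U → 5, M → 0, D → 2; maximin = 5.
Column maxima: C1 → 7, C2 → 10, C3 → 15; minimax = 7.
5 ≠ 7, so there is no saddle point; optimal play is mixed.
M is strictly dominated by U, so Player I never plays it.
C3 is strictly dominated by C2 (it gives Player I strictly more in every row), so Player II never plays it.
On the remaining 2×2 (U, D vs C1, C2):
Let Player I play U with probability p. Expected payoff against C1: 5p + 7(1−p) = −2p + 7; against C2: 10p + 2(1−p) = 8p + 2.
Setting these equal: −2p + 7 = 8p + 2 ⇒ −10p = -5 ⇒ p = 1/2, and the value is (-2)·(1/2) + 7 = 6.
For Player II: with q = P(C1), equating U's and D's payoffs gives −5q + 10 = 5q + 2 ⇒ q = 4/5.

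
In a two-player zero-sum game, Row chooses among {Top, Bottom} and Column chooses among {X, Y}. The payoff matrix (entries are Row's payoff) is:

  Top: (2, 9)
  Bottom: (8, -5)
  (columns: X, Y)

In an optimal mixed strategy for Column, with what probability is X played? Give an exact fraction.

Row minima: Top → 2, Bottom → -5; maximin = 2.
Column maxima: X → 8, Y → 9; minimax = 8.
2 ≠ 8, so there is no saddle point; optimal play is mixed.
Let Row play Top with probability p. Expected payoff against X: 2p + 8(1−p) = −6p + 8; against Y: 9p + (-5)(1−p) = 14p − 5.
Setting these equal: −6p + 8 = 14p − 5 ⇒ −20p = -13 ⇒ p = 13/20, and the value is (-6)·(13/20) + 8 = 41/10.
For Column: with q = P(X), equating Top's and Bottom's payoffs gives −7q + 9 = 13q − 5 ⇒ q = 7/10.

7/10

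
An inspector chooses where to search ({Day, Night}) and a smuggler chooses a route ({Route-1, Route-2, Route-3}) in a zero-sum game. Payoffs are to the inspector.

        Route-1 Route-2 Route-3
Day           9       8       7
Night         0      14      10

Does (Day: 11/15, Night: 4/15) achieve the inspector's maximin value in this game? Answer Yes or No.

No

Against Route-1 this mix gives (11/15)·9 + (4/15)·0 = 33/5.
Against Route-2 this mix gives (11/15)·8 + (4/15)·14 = 48/5.
Against Route-3 this mix gives (11/15)·7 + (4/15)·10 = 39/5.
The smuggler will play Route-1, holding the inspector to 33/5. Shifting weight toward the row that does better against Route-1 would raise this floor (the equalizing mix achieves 15/2 against both Route-1 and Route-3), so the proposed strategy is not optimal.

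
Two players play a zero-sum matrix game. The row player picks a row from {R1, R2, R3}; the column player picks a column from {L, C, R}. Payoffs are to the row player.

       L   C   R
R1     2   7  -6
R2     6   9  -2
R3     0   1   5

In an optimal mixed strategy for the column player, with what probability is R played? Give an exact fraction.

Row minima: R1 → -6, R2 → -2, R3 → 0; maximin = 0.
Column maxima: L → 6, C → 9, R → 5; minimax = 5.
0 ≠ 5, so there is no saddle point; optimal play is mixed.
R1 is strictly dominated by R2, so the row player never plays it.
C is strictly dominated by L (it gives the row player strictly more in every row), so the column player never plays it.
On the remaining 2×2 (R2, R3 vs L, R):
Let the row player play R2 with probability p. Expected payoff against L: 6p + 0(1−p) = 6p; against R: (-2)p + 5(1−p) = −7p + 5.
Setting these equal: 6p = −7p + 5 ⇒ 13p = 5 ⇒ p = 5/13, and the value is (6)·(5/13) = 30/13.
For the column player: with q = P(L), equating R2's and R3's payoffs gives 8q − 2 = −5q + 5 ⇒ q = 7/13.

6/13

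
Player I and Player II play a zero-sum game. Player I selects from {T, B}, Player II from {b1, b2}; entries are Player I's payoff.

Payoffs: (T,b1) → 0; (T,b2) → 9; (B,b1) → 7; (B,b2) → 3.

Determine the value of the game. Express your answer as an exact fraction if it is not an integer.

Row minima: T → 0, B → 3; maximin = 3.
Column maxima: b1 → 7, b2 → 9; minimax = 7.
3 ≠ 7, so there is no saddle point; optimal play is mixed.
Let Player I play T with probability p. Expected payoff against b1: 0p + 7(1−p) = −7p + 7; against b2: 9p + 3(1−p) = 6p + 3.
Setting these equal: −7p + 7 = 6p + 3 ⇒ −13p = -4 ⇒ p = 4/13, and the value is (-7)·(4/13) + 7 = 63/13.
For Player II: with q = P(b1), equating T's and B's payoffs gives −9q + 9 = 4q + 3 ⇒ q = 6/13.

63/13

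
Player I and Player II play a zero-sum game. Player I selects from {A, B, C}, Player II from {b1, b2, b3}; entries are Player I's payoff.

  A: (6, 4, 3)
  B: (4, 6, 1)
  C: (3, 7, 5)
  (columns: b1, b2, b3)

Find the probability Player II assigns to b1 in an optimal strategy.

2/5

Row minima: A → 3, B → 1, C → 3; maximin = 3.
Column maxima: b1 → 6, b2 → 7, b3 → 5; minimax = 5.
3 ≠ 5, so there is no saddle point; optimal play is mixed.
b2 is strictly dominated by b3 (it gives Player I strictly more in every row), so Player II never plays it.
With b2 eliminated, B is strictly dominated by A (A gives Player I strictly more in every remaining column), so Player I never plays it.
On the remaining 2×2 (A, C vs b1, b3):
Let Player I play A with probability p. Expected payoff against b1: 6p + 3(1−p) = 3p + 3; against b3: 3p + 5(1−p) = −2p + 5.
Setting these equal: 3p + 3 = −2p + 5 ⇒ 5p = 2 ⇒ p = 2/5, and the value is (3)·(2/5) + 3 = 21/5.
For Player II: with q = P(b1), equating A's and C's payoffs gives 3q + 3 = −2q + 5 ⇒ q = 2/5.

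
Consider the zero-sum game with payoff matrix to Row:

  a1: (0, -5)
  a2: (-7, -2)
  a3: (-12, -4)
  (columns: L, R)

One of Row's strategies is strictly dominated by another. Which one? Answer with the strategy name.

a2 gives a strictly higher payoff than a3 against every column: -7 > -12, -2 > -4.
So a3 is strictly dominated and Row never plays it.

a3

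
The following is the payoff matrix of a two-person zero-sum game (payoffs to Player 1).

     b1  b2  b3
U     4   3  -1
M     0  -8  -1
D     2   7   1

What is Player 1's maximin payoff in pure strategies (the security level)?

Row minima: U → -1, M → -8, D → 1.
The best of these is 1.

1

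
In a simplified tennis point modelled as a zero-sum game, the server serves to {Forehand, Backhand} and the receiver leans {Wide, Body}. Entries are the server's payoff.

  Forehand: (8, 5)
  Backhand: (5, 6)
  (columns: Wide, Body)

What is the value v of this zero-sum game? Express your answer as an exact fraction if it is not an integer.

Row minima: Forehand → 5, Backhand → 5; maximin = 5.
Column maxima: Wide → 8, Body → 6; minimax = 6.
5 ≠ 6, so there is no saddle point; optimal play is mixed.
Let the server play Forehand with probability p. Expected payoff against Wide: 8p + 5(1−p) = 3p + 5; against Body: 5p + 6(1−p) = −p + 6.
Setting these equal: 3p + 5 = −p + 6 ⇒ 4p = 1 ⇒ p = 1/4, and the value is (3)·(1/4) + 5 = 23/4.
For the receiver: with q = P(Wide), equating Forehand's and Backhand's payoffs gives 3q + 5 = −q + 6 ⇒ q = 1/4.

23/4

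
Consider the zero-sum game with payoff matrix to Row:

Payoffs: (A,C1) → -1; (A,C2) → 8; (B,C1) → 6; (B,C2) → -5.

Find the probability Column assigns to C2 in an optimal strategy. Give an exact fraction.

7/20

Row minima: A → -1, B → -5; maximin = -1.
Column maxima: C1 → 6, C2 → 8; minimax = 6.
-1 ≠ 6, so there is no saddle point; optimal play is mixed.
Let Row play A with probability p. Expected payoff against C1: (-1)p + 6(1−p) = −7p + 6; against C2: 8p + (-5)(1−p) = 13p − 5.
Setting these equal: −7p + 6 = 13p − 5 ⇒ −20p = -11 ⇒ p = 11/20, and the value is (-7)·(11/20) + 6 = 43/20.
For Column: with q = P(C1), equating A's and B's payoffs gives −9q + 8 = 11q − 5 ⇒ q = 13/20.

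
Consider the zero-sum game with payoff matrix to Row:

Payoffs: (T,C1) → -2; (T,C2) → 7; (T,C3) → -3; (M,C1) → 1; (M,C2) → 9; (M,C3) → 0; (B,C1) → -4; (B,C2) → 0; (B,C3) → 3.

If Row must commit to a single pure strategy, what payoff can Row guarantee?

0

Row minima: T → -3, M → 0, B → -4.
The best of these is 0.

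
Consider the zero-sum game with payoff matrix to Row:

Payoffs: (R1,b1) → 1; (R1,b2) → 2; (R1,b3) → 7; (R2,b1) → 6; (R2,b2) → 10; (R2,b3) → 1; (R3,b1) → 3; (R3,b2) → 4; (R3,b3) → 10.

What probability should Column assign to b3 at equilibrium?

Row minima: R1 → 1, R2 → 1, R3 → 3; maximin = 3.
Column maxima: b1 → 6, b2 → 10, b3 → 10; minimax = 6.
3 ≠ 6, so there is no saddle point; optimal play is mixed.
R1 is strictly dominated by R3, so Row never plays it.
b2 is strictly dominated by b1 (it gives Row strictly more in every row), so Column never plays it.
On the remaining 2×2 (R2, R3 vs b1, b3):
Let Row play R2 with probability p. Expected payoff against b1: 6p + 3(1−p) = 3p + 3; against b3: 1p + 10(1−p) = −9p + 10.
Setting these equal: 3p + 3 = −9p + 10 ⇒ 12p = 7 ⇒ p = 7/12, and the value is (3)·(7/12) + 3 = 19/4.
For Column: with q = P(b1), equating R2's and R3's payoffs gives 5q + 1 = −7q + 10 ⇒ q = 3/4.

1/4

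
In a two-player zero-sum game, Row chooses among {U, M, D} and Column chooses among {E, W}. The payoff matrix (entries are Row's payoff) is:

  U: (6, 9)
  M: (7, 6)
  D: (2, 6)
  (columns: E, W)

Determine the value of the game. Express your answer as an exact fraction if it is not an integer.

Row minima: U → 6, M → 6, D → 2; maximin = 6.
Column maxima: E → 7, W → 9; minimax = 7.
6 ≠ 7, so there is no saddle point; optimal play is mixed.
D is strictly dominated by U, so Row never plays it.
On the remaining 2×2 (U, M vs E, W):
Let Row play U with probability p. Expected payoff against E: 6p + 7(1−p) = −p + 7; against W: 9p + 6(1−p) = 3p + 6.
Setting these equal: −p + 7 = 3p + 6 ⇒ −4p = -1 ⇒ p = 1/4, and the value is (-1)·(1/4) + 7 = 27/4.
For Column: with q = P(E), equating U's and M's payoffs gives −3q + 9 = q + 6 ⇒ q = 3/4.

27/4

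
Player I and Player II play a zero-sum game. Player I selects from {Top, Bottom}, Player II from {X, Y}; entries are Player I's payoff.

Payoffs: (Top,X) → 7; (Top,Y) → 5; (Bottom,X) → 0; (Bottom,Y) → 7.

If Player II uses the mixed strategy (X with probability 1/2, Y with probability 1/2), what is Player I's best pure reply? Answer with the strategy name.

Expected payoff of Top: (1/2)·7 + (1/2)·5 = 6.
Expected payoff of Bottom: (1/2)·0 + (1/2)·7 = 7/2.
The largest is 6, so Player I's best response is Top.

Top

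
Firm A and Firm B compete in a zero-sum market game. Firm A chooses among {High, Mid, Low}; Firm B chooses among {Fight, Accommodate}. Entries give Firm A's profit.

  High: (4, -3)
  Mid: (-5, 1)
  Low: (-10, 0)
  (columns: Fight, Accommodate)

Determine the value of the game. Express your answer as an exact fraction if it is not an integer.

-11/13

Row minima: High → -3, Mid → -5, Low → -10; maximin = -3.
Column maxima: Fight → 4, Accommodate → 1; minimax = 1.
-3 ≠ 1, so there is no saddle point; optimal play is mixed.
Low is strictly dominated by Mid, so Firm A never plays it.
On the remaining 2×2 (High, Mid vs Fight, Accommodate):
Let Firm A play High with probability p. Expected payoff against Fight: 4p + (-5)(1−p) = 9p − 5; against Accommodate: (-3)p + 1(1−p) = −4p + 1.
Setting these equal: 9p − 5 = −4p + 1 ⇒ 13p = 6 ⇒ p = 6/13, and the value is (9)·(6/13) − 5 = -11/13.
For Firm B: with q = P(Fight), equating High's and Mid's payoffs gives 7q − 3 = −6q + 1 ⇒ q = 4/13.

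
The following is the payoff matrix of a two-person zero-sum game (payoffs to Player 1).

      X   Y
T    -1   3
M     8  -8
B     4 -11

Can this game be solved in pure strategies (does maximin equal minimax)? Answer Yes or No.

No

Row minima: T → -1, M → -8, B → -11; maximin = -1.
Column maxima: X → 8, Y → 3; minimax = 3.
-1 ≠ 3, so no pure-strategy equilibrium exists.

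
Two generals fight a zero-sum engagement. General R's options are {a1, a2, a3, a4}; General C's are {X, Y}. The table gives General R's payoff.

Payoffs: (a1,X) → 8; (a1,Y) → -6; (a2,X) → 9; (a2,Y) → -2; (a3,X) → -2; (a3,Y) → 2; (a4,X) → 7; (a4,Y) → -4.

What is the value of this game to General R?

14/15

Row minima: a1 → -6, a2 → -2, a3 → -2, a4 → -4; maximin = -2.
Column maxima: X → 9, Y → 2; minimax = 2.
-2 ≠ 2, so there is no saddle point; optimal play is mixed.
a1 is strictly dominated by a2, so General R never plays it.
a4 is strictly dominated by a2, so General R never plays it.
On the remaining 2×2 (a2, a3 vs X, Y):
Let General R play a2 with probability p. Expected payoff against X: 9p + (-2)(1−p) = 11p − 2; against Y: (-2)p + 2(1−p) = −4p + 2.
Setting these equal: 11p − 2 = −4p + 2 ⇒ 15p = 4 ⇒ p = 4/15, and the value is (11)·(4/15) − 2 = 14/15.
For General C: with q = P(X), equating a2's and a3's payoffs gives 11q − 2 = −4q + 2 ⇒ q = 4/15.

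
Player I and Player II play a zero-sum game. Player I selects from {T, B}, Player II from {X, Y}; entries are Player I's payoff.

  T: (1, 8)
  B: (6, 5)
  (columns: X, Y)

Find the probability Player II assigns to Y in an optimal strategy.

Row minima: T → 1, B → 5; maximin = 5.
Column maxima: X → 6, Y → 8; minimax = 6.
5 ≠ 6, so there is no saddle point; optimal play is mixed.
Let Player I play T with probability p. Expected payoff against X: 1p + 6(1−p) = −5p + 6; against Y: 8p + 5(1−p) = 3p + 5.
Setting these equal: −5p + 6 = 3p + 5 ⇒ −8p = -1 ⇒ p = 1/8, and the value is (-5)·(1/8) + 6 = 43/8.
For Player II: with q = P(X), equating T's and B's payoffs gives −7q + 8 = q + 5 ⇒ q = 3/8.

5/8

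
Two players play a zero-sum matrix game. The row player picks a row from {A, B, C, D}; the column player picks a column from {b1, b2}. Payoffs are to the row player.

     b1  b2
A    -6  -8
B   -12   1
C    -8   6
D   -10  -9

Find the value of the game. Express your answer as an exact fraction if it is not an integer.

Row minima: A → -8, B → -12, C → -8, D → -10; maximin = -8.
Column maxima: b1 → -6, b2 → 6; minimax = -6.
-8 ≠ -6, so there is no saddle point; optimal play is mixed.
B is strictly dominated by C, so the row player never plays it.
D is strictly dominated by A, so the row player never plays it.
On the remaining 2×2 (A, C vs b1, b2):
Let the row player play A with probability p. Expected payoff against b1: (-6)p + (-8)(1−p) = 2p − 8; against b2: (-8)p + 6(1−p) = −14p + 6.
Setting these equal: 2p − 8 = −14p + 6 ⇒ 16p = 14 ⇒ p = 7/8, and the value is (2)·(7/8) − 8 = -25/4.
For the column player: with q = P(b1), equating A's and C's payoffs gives 2q − 8 = −14q + 6 ⇒ q = 7/8.

-25/4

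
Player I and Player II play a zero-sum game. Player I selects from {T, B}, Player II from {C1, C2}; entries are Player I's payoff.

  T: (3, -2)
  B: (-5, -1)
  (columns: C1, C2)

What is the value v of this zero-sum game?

-13/9

Row minima: T → -2, B → -5; maximin = -2.
Column maxima: C1 → 3, C2 → -1; minimax = -1.
-2 ≠ -1, so there is no saddle point; optimal play is mixed.
Let Player I play T with probability p. Expected payoff against C1: 3p + (-5)(1−p) = 8p − 5; against C2: (-2)p + (-1)(1−p) = −p − 1.
Setting these equal: 8p − 5 = −p − 1 ⇒ 9p = 4 ⇒ p = 4/9, and the value is (8)·(4/9) − 5 = -13/9.
For Player II: with q = P(C1), equating T's and B's payoffs gives 5q − 2 = −4q − 1 ⇒ q = 1/9.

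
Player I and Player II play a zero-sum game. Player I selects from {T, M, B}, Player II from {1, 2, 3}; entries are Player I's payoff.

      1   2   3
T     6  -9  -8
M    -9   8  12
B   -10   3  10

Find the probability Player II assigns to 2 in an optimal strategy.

15/32

Row minima: T → -9, M → -9, B → -10; maximin = -9.
Column maxima: 1 → 6, 2 → 8, 3 → 12; minimax = 6.
-9 ≠ 6, so there is no saddle point; optimal play is mixed.
B is strictly dominated by M, so Player I never plays it.
3 is strictly dominated by 2 (it gives Player I strictly more in every row), so Player II never plays it.
On the remaining 2×2 (T, M vs 1, 2):
Let Player I play T with probability p. Expected payoff against 1: 6p + (-9)(1−p) = 15p − 9; against 2: (-9)p + 8(1−p) = −17p + 8.
Setting these equal: 15p − 9 = −17p + 8 ⇒ 32p = 17 ⇒ p = 17/32, and the value is (15)·(17/32) − 9 = -33/32.
For Player II: with q = P(1), equating T's and M's payoffs gives 15q − 9 = −17q + 8 ⇒ q = 17/32.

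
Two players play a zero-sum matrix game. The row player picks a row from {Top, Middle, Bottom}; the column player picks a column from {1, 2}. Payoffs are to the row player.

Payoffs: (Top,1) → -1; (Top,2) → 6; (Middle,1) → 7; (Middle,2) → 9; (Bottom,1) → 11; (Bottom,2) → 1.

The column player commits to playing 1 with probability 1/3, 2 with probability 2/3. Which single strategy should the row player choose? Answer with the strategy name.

Middle

Expected payoff of Top: (1/3)·(-1) + (2/3)·6 = 11/3.
Expected payoff of Middle: (1/3)·7 + (2/3)·9 = 25/3.
Expected payoff of Bottom: (1/3)·11 + (2/3)·1 = 13/3.
The largest is 25/3, so the row player's best response is Middle.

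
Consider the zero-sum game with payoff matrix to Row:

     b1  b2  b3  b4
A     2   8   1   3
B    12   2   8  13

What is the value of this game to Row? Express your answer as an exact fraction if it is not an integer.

62/13

Row minima: A → 1, B → 2; maximin = 2.
Column maxima: b1 → 12, b2 → 8, b3 → 8, b4 → 13; minimax = 8.
2 ≠ 8, so there is no saddle point; optimal play is mixed.
b1 is strictly dominated by b3 (it gives Row strictly more in every row), so Column never plays it.
b4 is strictly dominated by b3 (it gives Row strictly more in every row), so Column never plays it.
On the remaining 2×2 (A, B vs b2, b3):
Let Row play A with probability p. Expected payoff against b2: 8p + 2(1−p) = 6p + 2; against b3: 1p + 8(1−p) = −7p + 8.
Setting these equal: 6p + 2 = −7p + 8 ⇒ 13p = 6 ⇒ p = 6/13, and the value is (6)·(6/13) + 2 = 62/13.
For Column: with q = P(b2), equating A's and B's payoffs gives 7q + 1 = −6q + 8 ⇒ q = 7/13.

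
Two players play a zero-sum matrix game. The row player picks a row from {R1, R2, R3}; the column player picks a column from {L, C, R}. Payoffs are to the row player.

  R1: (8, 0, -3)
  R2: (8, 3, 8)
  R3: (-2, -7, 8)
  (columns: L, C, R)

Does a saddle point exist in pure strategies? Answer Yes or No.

Row minima: R1 → -3, R2 → 3, R3 → -7; maximin = 3.
Column maxima: L → 8, C → 3, R → 8; minimax = 3.
maximin = minimax = 3, so a saddle point exists.

Yes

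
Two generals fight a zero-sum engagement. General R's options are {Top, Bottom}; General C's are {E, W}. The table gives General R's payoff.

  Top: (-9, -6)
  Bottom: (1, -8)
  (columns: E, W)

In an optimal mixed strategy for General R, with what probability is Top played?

3/4

Row minima: Top → -9, Bottom → -8; maximin = -8.
Column maxima: E → 1, W → -6; minimax = -6.
-8 ≠ -6, so there is no saddle point; optimal play is mixed.
Let General R play Top with probability p. Expected payoff against E: (-9)p + 1(1−p) = −10p + 1; against W: (-6)p + (-8)(1−p) = 2p − 8.
Setting these equal: −10p + 1 = 2p − 8 ⇒ −12p = -9 ⇒ p = 3/4, and the value is (-10)·(3/4) + 1 = -13/2.
For General C: with q = P(E), equating Top's and Bottom's payoffs gives −3q − 6 = 9q − 8 ⇒ q = 1/6.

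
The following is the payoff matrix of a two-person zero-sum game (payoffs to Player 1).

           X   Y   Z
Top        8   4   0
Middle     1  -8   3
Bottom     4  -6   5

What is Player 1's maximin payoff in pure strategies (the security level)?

Row minima: Top → 0, Middle → -8, Bottom → -6.
The best of these is 0.

0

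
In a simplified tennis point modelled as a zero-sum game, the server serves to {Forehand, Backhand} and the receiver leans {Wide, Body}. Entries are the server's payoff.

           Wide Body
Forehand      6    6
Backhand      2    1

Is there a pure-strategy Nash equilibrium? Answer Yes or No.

Yes

Row minima: Forehand → 6, Backhand → 1; maximin = 6.
Column maxima: Wide → 6, Body → 6; minimax = 6.
maximin = minimax = 6, so a saddle point exists.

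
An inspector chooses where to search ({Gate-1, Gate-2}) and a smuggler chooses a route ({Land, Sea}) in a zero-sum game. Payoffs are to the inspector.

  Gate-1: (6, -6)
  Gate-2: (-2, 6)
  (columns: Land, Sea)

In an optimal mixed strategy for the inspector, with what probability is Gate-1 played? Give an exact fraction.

Row minima: Gate-1 → -6, Gate-2 → -2; maximin = -2.
Column maxima: Land → 6, Sea → 6; minimax = 6.
-2 ≠ 6, so there is no saddle point; optimal play is mixed.
Let the inspector play Gate-1 with probability p. Expected payoff against Land: 6p + (-2)(1−p) = 8p − 2; against Sea: (-6)p + 6(1−p) = −12p + 6.
Setting these equal: 8p − 2 = −12p + 6 ⇒ 20p = 8 ⇒ p = 2/5, and the value is (8)·(2/5) − 2 = 6/5.
For the smuggler: with q = P(Land), equating Gate-1's and Gate-2's payoffs gives 12q − 6 = −8q + 6 ⇒ q = 3/5.

2/5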